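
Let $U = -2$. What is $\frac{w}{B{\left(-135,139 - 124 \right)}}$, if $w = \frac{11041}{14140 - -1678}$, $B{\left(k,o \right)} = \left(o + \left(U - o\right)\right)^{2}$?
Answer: $\frac{11041}{63272} \approx 0.1745$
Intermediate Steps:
$B{\left(k,o \right)} = 4$ ($B{\left(k,o \right)} = \left(o - \left(2 + o\right)\right)^{2} = \left(-2\right)^{2} = 4$)
$w = \frac{11041}{15818}$ ($w = \frac{11041}{14140 + 1678} = \frac{11041}{15818} \approx 0.698$)
$\frac{w}{B{\left(-135,139 - 124 \right)}} = \frac{11041}{15818 \cdot 4} = \frac{11041}{15818} \cdot \frac{1}{4} = \frac{11041}{63272}$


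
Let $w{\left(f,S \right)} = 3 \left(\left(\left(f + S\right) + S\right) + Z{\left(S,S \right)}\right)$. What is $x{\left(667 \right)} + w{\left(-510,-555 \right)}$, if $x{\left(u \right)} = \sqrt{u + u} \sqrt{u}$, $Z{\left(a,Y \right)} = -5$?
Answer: $-4875 + 667 \sqrt{2} \approx -3931.7$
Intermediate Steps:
$w{\left(f,S \right)} = -15 + 3 f + 6 S$ ($w{\left(f,S \right)} = 3 \left(\left(\left(f + S\right) + S\right) - 5\right) = 3 \left(\left(\left(S + f\right) + S\right) - 5\right) = 3 \left(\left(f + 2 S\right) - 5\right) = 3 \left(-5 + f + 2 S\right) = -15 + 3 f + 6 S$)
$x{\left(u \right)} = u \sqrt{2}$ ($x{\left(u \right)} = \sqrt{2 u} \sqrt{u} = \sqrt{2} \sqrt{u} \sqrt{u} = u \sqrt{2}$)
$x{\left(667 \right)} + w{\left(-510,-555 \right)} = 667 \sqrt{2} + \left(-15 + 3 \left(-510\right) + 6 \left(-555\right)\right) = 667 \sqrt{2} - 4875 = -4875 + 667 \sqrt{2}$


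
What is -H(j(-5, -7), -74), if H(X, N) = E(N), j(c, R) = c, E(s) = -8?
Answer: 8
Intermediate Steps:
H(X, N) = -8
-H(j(-5, -7), -74) = -1*(-8) = 8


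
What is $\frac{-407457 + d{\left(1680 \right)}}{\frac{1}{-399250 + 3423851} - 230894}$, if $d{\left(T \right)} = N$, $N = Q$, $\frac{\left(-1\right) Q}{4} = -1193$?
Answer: $\frac{1217961453685}{698362223293} \approx 1.744$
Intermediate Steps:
$Q = 4772$ ($Q = \left(-4\right) \left(-1193\right) = 4772$)
$N = 4772$
$d{\left(T \right)} = 4772$
$\frac{-407457 + d{\left(1680 \right)}}{\frac{1}{-399250 + 3423851} - 230894} = \frac{-407457 + 4772}{\frac{1}{-399250 + 3423851} - 230894} = - \frac{402685}{\frac{1}{3024601} - 230894} = - \frac{402685}{- \frac{698362223293}{3024601}} = \left(-402685\right) \left(- \frac{3024601}{698362223293}\right) = \frac{1217961453685}{698362223293}$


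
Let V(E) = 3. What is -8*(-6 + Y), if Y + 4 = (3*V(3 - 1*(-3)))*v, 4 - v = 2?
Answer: -64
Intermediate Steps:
v = 2 (v = 4 - 1*2 = 4 - 2 = 2)
Y = 14 (Y = -4 + (3*3)*2 = -4 + 9*2 = -4 + 18 = 14)
-8*(-6 + Y) = -8*(-6 + 14) = -8*8 = -64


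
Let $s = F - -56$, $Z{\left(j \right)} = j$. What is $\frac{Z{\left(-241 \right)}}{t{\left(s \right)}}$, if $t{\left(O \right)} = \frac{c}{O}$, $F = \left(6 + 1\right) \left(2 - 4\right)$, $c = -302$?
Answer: $\frac{5061}{151} \approx 33.517$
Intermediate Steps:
$F = -14$ ($F = 7 \left(-2\right) = -14$)
$s = 42$ ($s = -14 - -56 = -14 + 56 = 42$)
$t{\left(O \right)} = - \frac{302}{O}$
$\frac{Z{\left(-241 \right)}}{t{\left(s \right)}} = - \frac{241}{\left(-302\right) \frac{1}{42}} = - \frac{241}{- \frac{151}{21}} = \left(-241\right) \left(- \frac{21}{151}\right) = \frac{5061}{151}$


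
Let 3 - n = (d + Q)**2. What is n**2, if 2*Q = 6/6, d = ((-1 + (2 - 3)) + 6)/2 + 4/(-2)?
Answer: 121/16 ≈ 7.5625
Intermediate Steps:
d = 0 (d = ((-1 - 1) + 6)*(1/2) + 4*(-1/2) = (-2 + 6)*(1/2) - 2 = 4*(1/2) - 2 = 2 - 2 = 0)
Q = 1/2 (Q = (6/6)/2 = (6*(1/6))/2 = (1/2)*1 = 1/2 ≈ 0.50000)
n = 11/4 (n = 3 - (0 + 1/2)**2 = 3 - (1/2)**2 = 3 - 1*1/4 = 3 - 1/4 = 11/4 ≈ 2.7500)
n**2 = (11/4)**2 = 121/16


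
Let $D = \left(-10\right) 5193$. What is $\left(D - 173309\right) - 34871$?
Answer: $-260110$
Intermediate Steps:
$D = -51930$
$\left(D - 173309\right) - 34871 = \left(-51930 - 173309\right) - 34871 = -225239 - 34871 = -260110$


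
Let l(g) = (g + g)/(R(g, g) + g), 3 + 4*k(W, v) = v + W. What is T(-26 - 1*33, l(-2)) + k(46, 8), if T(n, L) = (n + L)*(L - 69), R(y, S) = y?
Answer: 15827/4 ≈ 3956.8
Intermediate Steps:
k(W, v) = -¾ + W/4 + v/4 (k(W, v) = -¾ + (v + W)/4 = -¾ + (W + v)/4 = -¾ + (W/4 + v/4) = -¾ + W/4 + v/4)
l(g) = 1 (l(g) = (g + g)/(g + g) = (2*g)/((2*g)) = (2*g)*(1/(2*g)) = 1)
T(n, L) = (-69 + L)*(L + n) (T(n, L) = (L + n)*(-69 + L) = (-69 + L)*(L + n))
T(-26 - 1*33, l(-2)) + k(46, 8) = (1² - 69*1 - 69*(-26 - 1*33) + 1*(-26 - 1*33)) + (-¾ + (¼)*46 + (¼)*8) = (1 - 69 - 69*(-26 - 33) + 1*(-26 - 33)) + (-¾ + 23/2 + 2) = (1 - 69 - 69*(-59) + 1*(-59)) + 51/4 = (1 - 69 + 4071 - 59) + 51/4 = 3944 + 51/4 = 15827/4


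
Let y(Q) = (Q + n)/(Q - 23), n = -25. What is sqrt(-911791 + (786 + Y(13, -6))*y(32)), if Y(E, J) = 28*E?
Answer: I*sqrt(8198069)/3 ≈ 954.41*I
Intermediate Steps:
y(Q) = (-25 + Q)/(-23 + Q) (y(Q) = (Q - 25)/(Q - 23) = (-25 + Q)/(-23 + Q))
sqrt(-911791 + (786 + Y(13, -6))*y(32)) = sqrt(-911791 + (786 + 28*13)*((-25 + 32)/(-23 + 32))) = sqrt(-911791 + (786 + 364)*(7/9)) = sqrt(-911791 + 1150*((1/9)*7)) = sqrt(-911791 + 1150*(7/9)) = sqrt(-911791 + 8050/9) = sqrt(-8198069/9) = I*sqrt(8198069)/3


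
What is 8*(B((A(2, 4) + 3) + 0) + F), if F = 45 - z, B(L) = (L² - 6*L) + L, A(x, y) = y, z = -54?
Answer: 904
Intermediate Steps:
B(L) = L² - 5*L
F = 99 (F = 45 - 1*(-54) = 45 + 54 = 99)
8*(B((A(2, 4) + 3) + 0) + F) = 8*(((4 + 3) + 0)*(-5 + ((4 + 3) + 0)) + 99) = 8*((7 + 0)*(-5 + (7 + 0)) + 99) = 8*(7*(-5 + 7) + 99) = 8*(7*2 + 99) = 8*(14 + 99) = 8*113 = 904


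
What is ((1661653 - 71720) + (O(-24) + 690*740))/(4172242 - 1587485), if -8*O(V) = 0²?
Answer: 2100533/2584757 ≈ 0.81266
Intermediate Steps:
O(V) = 0 (O(V) = -⅛*0² = -⅛*0 = 0)
((1661653 - 71720) + (O(-24) + 690*740))/(4172242 - 1587485) = ((1661653 - 71720) + (0 + 690*740))/(4172242 - 1587485) = (1589933 + (0 + 510600))/2584757 = (1589933 + 510600)*(1/2584757) = 2100533*(1/2584757) = 2100533/2584757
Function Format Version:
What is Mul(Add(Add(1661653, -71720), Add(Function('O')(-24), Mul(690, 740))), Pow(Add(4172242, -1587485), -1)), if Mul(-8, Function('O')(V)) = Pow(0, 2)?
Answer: Rational(2100533, 2584757) ≈ 0.81266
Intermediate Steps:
Function('O')(V) = 0 (Function('O')(V) = Mul(Rational(-1, 8), Pow(0, 2)) = Mul(Rational(-1, 8), 0) = 0)
Mul(Add(Add(1661653, -71720), Add(Function('O')(-24), Mul(690, 740))), Pow(Add(4172242, -1587485), -1)) = Mul(Add(Add(1661653, -71720), Add(0, Mul(690, 740))), Pow(Add(4172242, -1587485), -1)) = Mul(Add(1589933, Add(0, 510600)), Pow(2584757, -1)) = Mul(Add(1589933, 510600), Rational(1, 2584757)) = Mul(2100533, Rational(1, 2584757)) = Rational(2100533, 2584757)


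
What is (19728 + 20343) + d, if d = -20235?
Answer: 19836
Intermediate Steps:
(19728 + 20343) + d = (19728 + 20343) - 20235 = 40071 - 20235 = 19836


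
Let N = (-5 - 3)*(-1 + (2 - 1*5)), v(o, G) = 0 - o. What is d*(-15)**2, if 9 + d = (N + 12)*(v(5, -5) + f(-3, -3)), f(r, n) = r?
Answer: -81225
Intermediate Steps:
v(o, G) = -o
N = 32 (N = -8*(-1 + (2 - 5)) = -8*(-1 - 3) = -8*(-4) = 32)
d = -361 (d = -9 + (32 + 12)*(-1*5 - 3) = -9 + 44*(-5 - 3) = -9 + 44*(-8) = -9 - 352 = -361)
d*(-15)**2 = -361*(-15)**2 = -361*225 = -81225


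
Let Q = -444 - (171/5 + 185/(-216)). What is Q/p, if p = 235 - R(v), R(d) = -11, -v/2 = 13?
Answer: -515531/265680 ≈ -1.9404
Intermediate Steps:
v = -26 (v = -2*13 = -26)
p = 246 (p = 235 - 1*(-11) = 235 + 11 = 246)
Q = -515531/1080 (Q = -444 - (171*(1/5) + 185*(-1/216)) = -444 - (171/5 - 185/216) = -444 - 1*36011/1080 = -444 - 36011/1080 = -515531/1080 ≈ -477.34)
Q/p = -515531/1080/246 = -515531/1080*1/246 = -515531/265680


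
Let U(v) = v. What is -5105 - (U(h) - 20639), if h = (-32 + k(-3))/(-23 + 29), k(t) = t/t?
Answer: 93235/6 ≈ 15539.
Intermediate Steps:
k(t) = 1
h = -31/6 (h = (-32 + 1)/(-23 + 29) = -31/6 ≈ -5.1667)
-5105 - (U(h) - 20639) = -5105 - (-31/6 - 20639) = -5105 - 1*(-123865/6) = -5105 + 123865/6 = 93235/6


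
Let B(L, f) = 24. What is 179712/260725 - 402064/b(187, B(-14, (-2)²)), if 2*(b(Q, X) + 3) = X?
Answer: -104826518992/2346525 ≈ -44673.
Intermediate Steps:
b(Q, X) = -3 + X/2
179712/260725 - 402064/b(187, B(-14, (-2)²)) = 179712/260725 - 402064/(-3 + (½)*24) = 179712*(1/260725) - 402064/(-3 + 12) = 179712/260725 - 402064/9 = -104826518992/2346525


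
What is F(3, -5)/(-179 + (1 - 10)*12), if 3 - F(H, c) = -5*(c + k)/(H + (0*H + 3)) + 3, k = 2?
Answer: 5/574 ≈ 0.0087108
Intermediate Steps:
F(H, c) = 5*(2 + c)/(3 + H) (F(H, c) = 3 - (-5*(c + 2)/(H + (0*H + 3)) + 3) = 3 - (-5*(2 + c)/(H + (0 + 3)) + 3) = 3 - (-5*(2 + c)/(H + 3) + 3) = 3 - (-5*(2 + c)/(3 + H) + 3) = 3 - (3 - 5*(2 + c)/(3 + H)) = 3 + (-3 + 5*(2 + c)/(3 + H)) = 5*(2 + c)/(3 + H))
F(3, -5)/(-179 + (1 - 10)*12) = (5*(2 - 5)/(3 + 3))/(-179 + (1 - 10)*12) = (5*(-3)/6)/(-179 - 9*12) = (5*(1/6)*(-3))/(-179 - 108) = -5/2/(-287) = -1/287*(-5/2) = 5/574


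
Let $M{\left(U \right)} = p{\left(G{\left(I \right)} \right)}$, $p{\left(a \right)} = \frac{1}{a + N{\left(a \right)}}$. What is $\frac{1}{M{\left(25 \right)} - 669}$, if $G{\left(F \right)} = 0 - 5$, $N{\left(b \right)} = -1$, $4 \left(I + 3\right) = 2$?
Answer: $- \frac{6}{4015} \approx -0.0014944$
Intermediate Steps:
$I = - \frac{5}{2}$ ($I = -3 + \frac{1}{4} \cdot 2 = -3 + \frac{1}{2} = - \frac{5}{2} \approx -2.5$)
$G{\left(F \right)} = -5$ ($G{\left(F \right)} = 0 - 5 = -5$)
$p{\left(a \right)} = \frac{1}{-1 + a}$ ($p{\left(a \right)} = \frac{1}{a - 1} = \frac{1}{-1 + a}$)
$M{\left(U \right)} = - \frac{1}{6}$ ($M{\left(U \right)} = \frac{1}{-1 - 5} = \frac{1}{-6} = - \frac{1}{6}$)
$\frac{1}{M{\left(25 \right)} - 669} = \frac{1}{- \frac{1}{6} - 669} = \frac{1}{- \frac{4015}{6}} = - \frac{6}{4015}$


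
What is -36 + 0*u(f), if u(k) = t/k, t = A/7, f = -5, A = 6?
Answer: -36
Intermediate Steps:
t = 6/7 ≈ 0.85714
u(k) = 6/(7*k)
-36 + 0*u(f) = -36 + 0*((6/7)/(-5)) = -36 + 0*((6/7)*(-⅕)) = -36 + 0*(-6/35) = -36 + 0 = -36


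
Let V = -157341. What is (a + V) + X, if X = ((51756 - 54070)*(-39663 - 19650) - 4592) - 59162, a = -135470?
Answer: 136893717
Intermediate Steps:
X = 137186528 (X = (-2314*(-59313) - 4592) - 59162 = (137250282 - 4592) - 59162 = 137245690 - 59162 = 137186528)
(a + V) + X = (-135470 - 157341) + 137186528 = -292811 + 137186528 = 136893717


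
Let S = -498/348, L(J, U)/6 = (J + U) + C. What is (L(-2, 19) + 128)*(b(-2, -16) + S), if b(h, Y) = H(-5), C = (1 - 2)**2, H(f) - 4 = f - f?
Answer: 17582/29 ≈ 606.28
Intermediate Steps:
H(f) = 4 (H(f) = 4 + (f - f) = 4 + 0 = 4)
C = 1 (C = (-1)**2 = 1)
b(h, Y) = 4
L(J, U) = 6 + 6*J + 6*U (L(J, U) = 6*((J + U) + 1) = 6*(1 + J + U) = 6 + 6*J + 6*U)
S = -83/58 (S = -498*1/348 = -83/58 ≈ -1.4310)
(L(-2, 19) + 128)*(b(-2, -16) + S) = ((6 + 6*(-2) + 6*19) + 128)*(4 - 83/58) = ((6 - 12 + 114) + 128)*(149/58) = (108 + 128)*(149/58) = 236*(149/58) = 17582/29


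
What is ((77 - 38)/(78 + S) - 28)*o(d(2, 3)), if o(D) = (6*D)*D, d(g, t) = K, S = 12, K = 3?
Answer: -7443/5 ≈ -1488.6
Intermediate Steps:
d(g, t) = 3
o(D) = 6*D²
((77 - 38)/(78 + S) - 28)*o(d(2, 3)) = ((77 - 38)/(78 + 12) - 28)*(6*3²) = (39/90 - 28)*(6*9) = (39*(1/90) - 28)*54 = (13/30 - 28)*54 = -827/30*54 = -7443/5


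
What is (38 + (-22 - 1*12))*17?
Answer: 68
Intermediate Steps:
(38 + (-22 - 1*12))*17 = (38 + (-22 - 12))*17 = (38 - 34)*17 = 4*17 = 68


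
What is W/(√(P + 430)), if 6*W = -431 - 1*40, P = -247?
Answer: -157*√183/366 ≈ -5.8029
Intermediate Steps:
W = -157/2 (W = (-431 - 1*40)/6 = (-431 - 40)/6 = (⅙)*(-471) = -157/2 ≈ -78.500)
W/(√(P + 430)) = -157/(2*√(-247 + 430)) = -157*√183/183/2 = -157*√183/366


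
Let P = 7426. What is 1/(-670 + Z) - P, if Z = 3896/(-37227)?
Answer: -185248929263/24945986 ≈ -7426.0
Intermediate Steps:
Z = -3896/37227 (Z = 3896*(-1/37227) = -3896/37227 ≈ -0.10466)
1/(-670 + Z) - P = 1/(-670 - 3896/37227) - 1*7426 = 1/(-24945986/37227) - 7426 = -37227/24945986 - 7426 = -185248929263/24945986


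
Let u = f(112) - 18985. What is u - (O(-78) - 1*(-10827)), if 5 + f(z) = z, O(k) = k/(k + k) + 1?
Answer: -59413/2 ≈ -29707.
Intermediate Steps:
O(k) = 3/2 (O(k) = k/((2*k)) + 1 = k*(1/(2*k)) + 1 = 1/2 + 1 = 3/2)
f(z) = -5 + z
u = -18878 (u = (-5 + 112) - 18985 = 107 - 18985 = -18878)
u - (O(-78) - 1*(-10827)) = -18878 - (3/2 - 1*(-10827)) = -18878 - (3/2 + 10827) = -18878 - 1*21657/2 = -18878 - 21657/2 = -59413/2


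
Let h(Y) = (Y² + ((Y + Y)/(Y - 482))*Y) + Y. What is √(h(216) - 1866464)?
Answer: 2*I*√8048242034/133 ≈ 1349.1*I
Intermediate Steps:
h(Y) = Y + Y² + 2*Y²/(-482 + Y) (h(Y) = (Y² + ((2*Y)/(-482 + Y))*Y) + Y = (Y² + (2*Y/(-482 + Y))*Y) + Y = (Y² + 2*Y²/(-482 + Y)) + Y = Y + Y² + 2*Y²/(-482 + Y))
√(h(216) - 1866464) = √(216*(-482 + 216² - 479*216)/(-482 + 216) - 1866464) = √(216*(-482 + 46656 - 103464)/(-266) - 1866464) = √(216*(-1/266)*(-57290) - 1866464) = √(6187320/133 - 1866464) = √(-242052392/133) = 2*I*√8048242034/133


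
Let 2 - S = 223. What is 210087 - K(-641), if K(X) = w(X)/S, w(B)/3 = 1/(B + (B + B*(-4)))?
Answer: 59522269017/283322 ≈ 2.1009e+5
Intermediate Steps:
S = -221 (S = 2 - 1*223 = 2 - 223 = -221)
w(B) = -3/(2*B) (w(B) = 3/(B + (B + B*(-4))) = 3/(B + (B - 4*B)) = 3/(B - 3*B) = 3/((-2*B)) = 3*(-1/(2*B)) = -3/(2*B))
K(X) = 3/(442*X) (K(X) = -3/(2*X)/(-221) = -3/(2*X)*(-1/221) = 3/(442*X))
210087 - K(-641) = 210087 - 3/(442*(-641)) = 210087 - 3*(-1)/(442*641) = 210087 - 1*(-3/283322) = 210087 + 3/283322 = 59522269017/283322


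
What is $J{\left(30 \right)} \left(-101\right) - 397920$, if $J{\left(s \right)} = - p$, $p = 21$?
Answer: $-395799$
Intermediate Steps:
$J{\left(s \right)} = -21$ ($J{\left(s \right)} = \left(-1\right) 21 = -21$)
$J{\left(30 \right)} \left(-101\right) - 397920 = \left(-21\right) \left(-101\right) - 397920 = 2121 - 397920 = -395799$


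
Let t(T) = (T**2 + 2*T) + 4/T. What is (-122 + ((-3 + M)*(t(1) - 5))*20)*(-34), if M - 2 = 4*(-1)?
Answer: 10948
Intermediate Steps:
M = -2 (M = 2 + 4*(-1) = 2 - 4 = -2)
t(T) = T**2 + 2*T + 4/T
(-122 + ((-3 + M)*(t(1) - 5))*20)*(-34) = (-122 + ((-3 - 2)*((4 + 1**2*(2 + 1))/1 - 5))*20)*(-34) = (-122 - 5*(1*(4 + 1*3) - 5)*20)*(-34) = (-122 - 5*(1*(4 + 3) - 5)*20)*(-34) = (-122 - 5*(1*7 - 5)*20)*(-34) = (-122 - 5*(7 - 5)*20)*(-34) = (-122 - 5*2*20)*(-34) = (-122 - 10*20)*(-34) = (-122 - 200)*(-34) = -322*(-34) = 10948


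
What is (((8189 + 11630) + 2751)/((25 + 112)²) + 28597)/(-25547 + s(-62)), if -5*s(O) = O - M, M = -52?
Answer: -536759663/479454105 ≈ -1.1195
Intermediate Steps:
s(O) = -52/5 - O/5 (s(O) = -(O - 1*(-52))/5 = -(O + 52)/5 = -(52 + O)/5 = -52/5 - O/5)
(((8189 + 11630) + 2751)/((25 + 112)²) + 28597)/(-25547 + s(-62)) = (((8189 + 11630) + 2751)/((25 + 112)²) + 28597)/(-25547 + (-52/5 - ⅕*(-62))) = ((19819 + 2751)/(137²) + 28597)/(-25547 + (-52/5 + 62/5)) = (22570/18769 + 28597)/(-25547 + 2) = (22570*(1/18769) + 28597)/(-25545) = (22570/18769 + 28597)*(-1/25545) = (536759663/18769)*(-1/25545) = -536759663/479454105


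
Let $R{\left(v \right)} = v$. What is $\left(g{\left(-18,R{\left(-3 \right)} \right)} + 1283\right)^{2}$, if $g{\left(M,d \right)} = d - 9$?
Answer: $1615441$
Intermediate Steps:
$g{\left(M,d \right)} = -9 + d$ ($g{\left(M,d \right)} = d - 9 = -9 + d$)
$\left(g{\left(-18,R{\left(-3 \right)} \right)} + 1283\right)^{2} = \left(\left(-9 - 3\right) + 1283\right)^{2} = \left(-12 + 1283\right)^{2} = 1271^{2} = 1615441$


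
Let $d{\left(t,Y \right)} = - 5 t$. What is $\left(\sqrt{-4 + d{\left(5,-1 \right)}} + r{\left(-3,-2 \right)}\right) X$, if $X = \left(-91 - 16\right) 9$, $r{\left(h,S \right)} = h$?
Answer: $2889 - 963 i \sqrt{29} \approx 2889.0 - 5185.9 i$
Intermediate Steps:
$X = -963$ ($X = \left(-107\right) 9 = -963$)
$\left(\sqrt{-4 + d{\left(5,-1 \right)}} + r{\left(-3,-2 \right)}\right) X = \left(\sqrt{-4 - 25} - 3\right) \left(-963\right) = \left(\sqrt{-29} - 3\right) \left(-963\right) = \left(i \sqrt{29} - 3\right) \left(-963\right) = \left(-3 + i \sqrt{29}\right) \left(-963\right) = 2889 - 963 i \sqrt{29}$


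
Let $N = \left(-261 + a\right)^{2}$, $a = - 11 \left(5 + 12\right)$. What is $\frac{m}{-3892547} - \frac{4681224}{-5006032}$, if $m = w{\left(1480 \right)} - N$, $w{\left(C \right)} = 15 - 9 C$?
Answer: $\frac{2411652542477}{2435776855438} \approx 0.9901$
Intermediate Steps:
$a = -187$ ($a = \left(-11\right) 17 = -187$)
$N = 200704$ ($N = \left(-261 - 187\right)^{2} = \left(-448\right)^{2} = 200704$)
$m = -214009$ ($m = \left(15 - 13320\right) - 200704 = -13305 - 200704 = -214009$)
$\frac{m}{-3892547} - \frac{4681224}{-5006032} = - \frac{214009}{-3892547} - \frac{4681224}{-5006032} = \left(-214009\right) \left(- \frac{1}{3892547}\right) - - \frac{585153}{625754} = \frac{214009}{3892547} + \frac{585153}{625754} = \frac{2411652542477}{2435776855438}$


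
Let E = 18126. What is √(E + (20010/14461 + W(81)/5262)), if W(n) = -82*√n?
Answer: √2915597753011888233/12682297 ≈ 134.64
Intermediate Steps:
√(E + (20010/14461 + W(81)/5262)) = √(18126 + (20010/14461 - 82*√81/5262)) = √(18126 + (20010*(1/14461) - 82*9*(1/5262))) = √(18126 + (20010/14461 - 738*1/5262)) = √(18126 + (20010/14461 - 123/877)) = √(18126 + 15770067/12682297) = √(229895085489/12682297) = √2915597753011888233/12682297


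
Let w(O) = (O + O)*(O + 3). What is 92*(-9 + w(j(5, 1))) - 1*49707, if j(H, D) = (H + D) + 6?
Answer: -17415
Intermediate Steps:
j(H, D) = 6 + D + H (j(H, D) = (D + H) + 6 = 6 + D + H)
w(O) = 2*O*(3 + O) (w(O) = (2*O)*(3 + O) = 2*O*(3 + O))
92*(-9 + w(j(5, 1))) - 1*49707 = 92*(-9 + 2*(6 + 1 + 5)*(3 + (6 + 1 + 5))) - 1*49707 = 92*(-9 + 2*12*(3 + 12)) - 49707 = 92*(-9 + 2*12*15) - 49707 = 92*(-9 + 360) - 49707 = 92*351 - 49707 = 32292 - 49707 = -17415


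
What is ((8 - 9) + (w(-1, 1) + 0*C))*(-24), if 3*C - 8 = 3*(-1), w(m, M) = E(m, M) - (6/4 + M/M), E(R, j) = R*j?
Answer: 108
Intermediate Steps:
w(m, M) = -5/2 + M*m (w(m, M) = m*M - (6/4 + M/M) = M*m - (6*(¼) + 1) = M*m - (3/2 + 1) = M*m - 1*5/2 = M*m - 5/2 = -5/2 + M*m)
C = 5/3 (C = 8/3 + (3*(-1))/3 = 8/3 + (⅓)*(-3) = 8/3 - 1 = 5/3 ≈ 1.6667)
((8 - 9) + (w(-1, 1) + 0*C))*(-24) = ((8 - 9) + ((-5/2 + 1*(-1)) + 0*(5/3)))*(-24) = (-1 + ((-5/2 - 1) + 0))*(-24) = (-1 + (-7/2 + 0))*(-24) = (-1 - 7/2)*(-24) = -9/2*(-24) = 108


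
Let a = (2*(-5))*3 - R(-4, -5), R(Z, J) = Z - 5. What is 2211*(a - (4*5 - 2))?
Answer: -86229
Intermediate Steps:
R(Z, J) = -5 + Z
a = -21 (a = (2*(-5))*3 - (-5 - 4) = -10*3 - 1*(-9) = -30 + 9 = -21)
2211*(a - (4*5 - 2)) = 2211*(-21 - (4*5 - 2)) = 2211*(-21 - (20 - 2)) = 2211*(-21 - 1*18) = 2211*(-21 - 18) = 2211*(-39) = -86229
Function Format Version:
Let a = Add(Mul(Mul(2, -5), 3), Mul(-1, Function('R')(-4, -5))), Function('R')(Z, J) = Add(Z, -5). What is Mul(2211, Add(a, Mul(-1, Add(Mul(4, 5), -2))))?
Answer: -86229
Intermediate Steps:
Function('R')(Z, J) = Add(-5, Z)
a = -21 (a = Add(Mul(Mul(2, -5), 3), Mul(-1, Add(-5, -4))) = Add(Mul(-10, 3), Mul(-1, -9)) = Add(-30, 9) = -21)
Mul(2211, Add(a, Mul(-1, Add(Mul(4, 5), -2)))) = Mul(2211, Add(-21, Mul(-1, Add(Mul(4, 5), -2)))) = Mul(2211, Add(-21, Mul(-1, Add(20, -2)))) = Mul(2211, Add(-21, Mul(-1, 18))) = Mul(2211, Add(-21, -18)) = Mul(2211, -39) = -86229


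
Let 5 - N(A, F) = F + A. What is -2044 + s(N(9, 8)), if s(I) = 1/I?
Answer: -24529/12 ≈ -2044.1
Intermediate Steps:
N(A, F) = 5 - A - F (N(A, F) = 5 - (F + A) = 5 - (A + F) = 5 + (-A - F) = 5 - A - F)
-2044 + s(N(9, 8)) = -2044 + 1/(5 - 1*9 - 1*8) = -2044 + 1/(5 - 9 - 8) = -2044 + 1/(-12) = -2044 - 1/12 = -24529/12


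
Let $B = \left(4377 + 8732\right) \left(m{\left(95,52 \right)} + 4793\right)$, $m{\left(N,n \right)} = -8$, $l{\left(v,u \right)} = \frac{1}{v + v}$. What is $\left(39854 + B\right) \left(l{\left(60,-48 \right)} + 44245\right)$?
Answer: $\frac{333252087805019}{120} \approx 2.7771 \cdot 10^{12}$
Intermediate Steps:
$l{\left(v,u \right)} = \frac{1}{2 v}$
$B = 62726565$ ($B = \left(4377 + 8732\right) \left(-8 + 4793\right) = 13109 \cdot 4785 = 62726565$)
$\left(39854 + B\right) \left(l{\left(60,-48 \right)} + 44245\right) = \left(39854 + 62726565\right) \left(\frac{1}{2 \cdot 60} + 44245\right) = 62766419 \left(\frac{1}{2} \cdot \frac{1}{60} + 44245\right) = 62766419 \left(\frac{1}{120} + 44245\right) = 62766419 \cdot \frac{5309401}{120} = \frac{333252087805019}{120}$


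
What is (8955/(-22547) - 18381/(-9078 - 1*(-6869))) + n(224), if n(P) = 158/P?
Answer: 6876576923/796901168 ≈ 8.6292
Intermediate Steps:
(8955/(-22547) - 18381/(-9078 - 1*(-6869))) + n(224) = (8955/(-22547) - 18381/(-9078 - 1*(-6869))) + 158/224 = (8955*(-1/22547) - 18381/(-9078 + 6869)) + 158*(1/224) = (-8955/22547 - 18381/(-2209)) + 79/112 = (-8955/22547 - 18381*(-1/2209)) + 79/112 = (-8955/22547 + 18381/2209) + 79/112 = 394654812/49806323 + 79/112 = 6876576923/796901168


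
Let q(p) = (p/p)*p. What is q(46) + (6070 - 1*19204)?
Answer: -13088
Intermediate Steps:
q(p) = p (q(p) = 1*p = p)
q(46) + (6070 - 1*19204) = 46 + (6070 - 1*19204) = 46 + (6070 - 19204) = 46 - 13134 = -13088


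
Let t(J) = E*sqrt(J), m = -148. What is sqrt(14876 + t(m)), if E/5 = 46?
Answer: 2*sqrt(3719 + 115*I*sqrt(37)) ≈ 122.5 + 11.421*I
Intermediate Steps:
E = 230 (E = 5*46 = 230)
t(J) = 230*sqrt(J)
sqrt(14876 + t(m)) = sqrt(14876 + 230*sqrt(-148)) = sqrt(14876 + 230*(2*I*sqrt(37))) = sqrt(14876 + 460*I*sqrt(37))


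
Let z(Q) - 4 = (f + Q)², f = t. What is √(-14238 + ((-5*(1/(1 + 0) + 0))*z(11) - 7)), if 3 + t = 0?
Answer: I*√14585 ≈ 120.77*I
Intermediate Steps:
t = -3 (t = -3 + 0 = -3)
f = -3
z(Q) = 4 + (-3 + Q)²
√(-14238 + ((-5*(1/(1 + 0) + 0))*z(11) - 7)) = √(-14238 + ((-5*(1/(1 + 0) + 0))*(4 + (-3 + 11)²) - 7)) = √(-14238 + ((-5*(1/1 + 0))*(4 + 8²) - 7)) = √(-14238 + ((-5*(1 + 0))*(4 + 64) - 7)) = √(-14238 + (-5*1*68 - 7)) = √(-14238 + (-5*68 - 7)) = √(-14238 + (-340 - 7)) = √(-14238 - 347) = √(-14585) = I*√14585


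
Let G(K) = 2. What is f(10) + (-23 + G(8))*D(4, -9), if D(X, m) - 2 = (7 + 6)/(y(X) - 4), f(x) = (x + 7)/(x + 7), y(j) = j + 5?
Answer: -478/5 ≈ -95.600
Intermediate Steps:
y(j) = 5 + j
f(x) = 1 (f(x) = (7 + x)/(7 + x) = 1)
D(X, m) = 2 + 13/(1 + X) (D(X, m) = 2 + (7 + 6)/((5 + X) - 4) = 2 + 13/(1 + X))
f(10) + (-23 + G(8))*D(4, -9) = 1 + (-23 + 2)*((15 + 2*4)/(1 + 4)) = 1 - 21*(15 + 8)/5 = 1 - 21*23/5 = 1 - 483/5 = -478/5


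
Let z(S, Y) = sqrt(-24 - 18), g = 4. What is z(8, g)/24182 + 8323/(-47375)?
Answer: -8323/47375 + I*sqrt(42)/24182 ≈ -0.17568 + 0.000268*I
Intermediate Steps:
z(S, Y) = I*sqrt(42) (z(S, Y) = sqrt(-42) = I*sqrt(42))
z(8, g)/24182 + 8323/(-47375) = (I*sqrt(42))/24182 + 8323/(-47375) = (I*sqrt(42))*(1/24182) + 8323*(-1/47375) = I*sqrt(42)/24182 - 8323/47375 = -8323/47375 + I*sqrt(42)/24182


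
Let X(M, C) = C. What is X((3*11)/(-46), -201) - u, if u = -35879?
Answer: 35678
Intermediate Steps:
X((3*11)/(-46), -201) - u = -201 - 1*(-35879) = -201 + 35879 = 35678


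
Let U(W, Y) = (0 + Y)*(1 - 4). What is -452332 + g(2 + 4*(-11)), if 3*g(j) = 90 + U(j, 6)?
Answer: -452308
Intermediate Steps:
U(W, Y) = -3*Y (U(W, Y) = Y*(-3) = -3*Y)
g(j) = 24 (g(j) = (90 - 3*6)/3 = (90 - 18)/3 = (1/3)*72 = 24)
-452332 + g(2 + 4*(-11)) = -452332 + 24 = -452308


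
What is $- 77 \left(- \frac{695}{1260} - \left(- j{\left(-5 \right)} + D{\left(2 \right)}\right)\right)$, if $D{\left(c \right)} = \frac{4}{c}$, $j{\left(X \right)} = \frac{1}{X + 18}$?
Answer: $\frac{89177}{468} \approx 190.55$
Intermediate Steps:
$j{\left(X \right)} = \frac{1}{18 + X}$
$- 77 \left(- \frac{695}{1260} - \left(- j{\left(-5 \right)} + D{\left(2 \right)}\right)\right) = - 77 \left(- \frac{695}{1260} + \left(\frac{1}{18 - 5} - \frac{4}{2}\right)\right) = - 77 \left(\left(-695\right) \frac{1}{1260} + \left(\frac{1}{13} - 4 \cdot \frac{1}{2}\right)\right) = - 77 \left(- \frac{139}{252} + \left(\frac{1}{13} - 2\right)\right) = - 77 \left(- \frac{139}{252} - \frac{25}{13}\right) = \left(-77\right) \left(- \frac{8107}{3276}\right) = \frac{89177}{468}$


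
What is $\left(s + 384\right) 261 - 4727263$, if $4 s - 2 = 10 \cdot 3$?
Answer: $-4624951$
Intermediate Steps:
$s = 8$ ($s = \frac{1}{2} + \frac{10 \cdot 3}{4} = \frac{1}{2} + \frac{1}{4} \cdot 30 = \frac{1}{2} + \frac{15}{2} = 8$)
$\left(s + 384\right) 261 - 4727263 = \left(8 + 384\right) 261 - 4727263 = 392 \cdot 261 - 4727263 = 102312 - 4727263 = -4624951$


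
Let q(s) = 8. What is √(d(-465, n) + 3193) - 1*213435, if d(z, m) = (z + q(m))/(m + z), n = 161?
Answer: -213435 + √18451451/76 ≈ -2.1338e+5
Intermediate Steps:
d(z, m) = (8 + z)/(m + z) (d(z, m) = (z + 8)/(m + z) = (8 + z)/(m + z))
√(d(-465, n) + 3193) - 1*213435 = √((8 - 465)/(161 - 465) + 3193) - 1*213435 = √(-457/(-304) + 3193) - 213435 = √(-1/304*(-457) + 3193) - 213435 = √(457/304 + 3193) - 213435 = √(971129/304) - 213435 = √18451451/76 - 213435 = -213435 + √18451451/76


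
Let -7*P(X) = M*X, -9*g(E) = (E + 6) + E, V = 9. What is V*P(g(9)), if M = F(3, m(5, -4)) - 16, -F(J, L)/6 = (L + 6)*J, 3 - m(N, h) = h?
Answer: -6000/7 ≈ -857.14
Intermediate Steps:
m(N, h) = 3 - h
F(J, L) = -6*J*(6 + L) (F(J, L) = -6*(L + 6)*J = -6*(6 + L)*J = -6*J*(6 + L))
g(E) = -⅔ - 2*E/9 (g(E) = -((E + 6) + E)/9 = -((6 + E) + E)/9 = -(6 + 2*E)/9 = -⅔ - 2*E/9)
M = -250 (M = -6*3*(6 + (3 - 1*(-4))) - 16 = -6*3*(6 + (3 + 4)) - 16 = -6*3*(6 + 7) - 16 = -6*3*13 - 16 = -234 - 16 = -250)
P(X) = 250*X/7 (P(X) = -(-250)*X/7 = 250*X/7)
V*P(g(9)) = 9*(250*(-⅔ - 2/9*9)/7) = 9*(250*(-⅔ - 2)/7) = 9*((250/7)*(-8/3)) = 9*(-2000/21) = -6000/7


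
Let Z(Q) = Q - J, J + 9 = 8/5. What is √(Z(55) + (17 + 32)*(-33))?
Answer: I*√38865/5 ≈ 39.428*I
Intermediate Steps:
J = -37/5 (J = -9 + 8/5 = -37/5 ≈ -7.4000)
Z(Q) = 37/5 + Q (Z(Q) = Q - 1*(-37/5) = Q + 37/5 = 37/5 + Q)
√(Z(55) + (17 + 32)*(-33)) = √((37/5 + 55) + (17 + 32)*(-33)) = √(312/5 + 49*(-33)) = √(312/5 - 1617) = √(-7773/5) = I*√38865/5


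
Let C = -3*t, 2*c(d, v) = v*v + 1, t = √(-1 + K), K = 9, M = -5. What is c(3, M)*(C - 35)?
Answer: -455 - 78*√2 ≈ -565.31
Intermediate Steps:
t = 2*√2 (t = √(-1 + 9) = √8 = 2*√2 ≈ 2.8284)
c(d, v) = ½ + v²/2 (c(d, v) = (v*v + 1)/2 = (v² + 1)/2 = (1 + v²)/2 = ½ + v²/2)
C = -6*√2 ≈ -8.4853
c(3, M)*(C - 35) = (½ + (½)*(-5)²)*(-6*√2 - 35) = (½ + (½)*25)*(-35 - 6*√2) = (½ + 25/2)*(-35 - 6*√2) = 13*(-35 - 6*√2) = -455 - 78*√2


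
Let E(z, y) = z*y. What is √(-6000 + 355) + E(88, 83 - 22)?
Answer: 5368 + I*√5645 ≈ 5368.0 + 75.133*I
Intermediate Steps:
E(z, y) = y*z
√(-6000 + 355) + E(88, 83 - 22) = √(-6000 + 355) + (83 - 22)*88 = √(-5645) + 61*88 = I*√5645 + 5368 = 5368 + I*√5645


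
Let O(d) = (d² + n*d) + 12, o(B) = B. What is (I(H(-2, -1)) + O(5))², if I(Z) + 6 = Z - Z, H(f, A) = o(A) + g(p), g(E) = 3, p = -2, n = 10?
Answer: 6561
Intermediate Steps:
H(f, A) = 3 + A (H(f, A) = A + 3 = 3 + A)
O(d) = 12 + d² + 10*d (O(d) = (d² + 10*d) + 12 = 12 + d² + 10*d)
I(Z) = -6 (I(Z) = -6 + (Z - Z) = -6 + 0 = -6)
(I(H(-2, -1)) + O(5))² = (-6 + (12 + 5² + 10*5))² = (-6 + (12 + 25 + 50))² = (-6 + 87)² = 81² = 6561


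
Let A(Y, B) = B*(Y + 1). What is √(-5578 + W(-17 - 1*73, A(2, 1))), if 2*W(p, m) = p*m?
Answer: I*√5713 ≈ 75.584*I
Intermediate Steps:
A(Y, B) = B*(1 + Y)
W(p, m) = m*p/2 (W(p, m) = (p*m)/2 = (m*p)/2 = m*p/2)
√(-5578 + W(-17 - 1*73, A(2, 1))) = √(-5578 + (1*(1 + 2))*(-17 - 1*73)/2) = √(-5578 + (1*3)*(-17 - 73)/2) = √(-5578 + (½)*3*(-90)) = √(-5578 - 135) = √(-5713) = I*√5713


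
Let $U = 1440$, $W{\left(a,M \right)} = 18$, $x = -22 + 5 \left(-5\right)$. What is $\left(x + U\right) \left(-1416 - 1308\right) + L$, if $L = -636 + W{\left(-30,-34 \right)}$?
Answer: $-3795150$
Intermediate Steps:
$x = -47$ ($x = -22 - 25 = -47$)
$L = -618$ ($L = -636 + 18 = -618$)
$\left(x + U\right) \left(-1416 - 1308\right) + L = \left(-47 + 1440\right) \left(-1416 - 1308\right) - 618 = 1393 \left(-1416 - 1308\right) - 618 = 1393 \left(-2724\right) - 618 = -3794532 - 618 = -3795150$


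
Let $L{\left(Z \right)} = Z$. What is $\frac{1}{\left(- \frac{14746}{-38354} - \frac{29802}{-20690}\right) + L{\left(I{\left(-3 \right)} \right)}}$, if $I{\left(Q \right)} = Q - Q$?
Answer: $\frac{198386065}{362030162} \approx 0.54798$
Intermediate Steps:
$I{\left(Q \right)} = 0$
$\frac{1}{\left(- \frac{14746}{-38354} - \frac{29802}{-20690}\right) + L{\left(I{\left(-3 \right)} \right)}} = \frac{1}{\left(- \frac{14746}{-38354} - \frac{29802}{-20690}\right) + 0} = \frac{1}{\left(\left(-14746\right) \left(- \frac{1}{38354}\right) - - \frac{14901}{10345}\right) + 0} = \frac{1}{\left(\frac{7373}{19177} + \frac{14901}{10345}\right) + 0} = \frac{1}{\frac{362030162}{198386065} + 0} = \frac{1}{\frac{362030162}{198386065}} = \frac{198386065}{362030162}$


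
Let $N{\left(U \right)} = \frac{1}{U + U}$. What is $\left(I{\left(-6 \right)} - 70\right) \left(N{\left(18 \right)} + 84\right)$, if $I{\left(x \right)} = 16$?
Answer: $- \frac{9075}{2} \approx -4537.5$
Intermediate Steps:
$N{\left(U \right)} = \frac{1}{2 U}$
$\left(I{\left(-6 \right)} - 70\right) \left(N{\left(18 \right)} + 84\right) = \left(16 - 70\right) \left(\frac{1}{2 \cdot 18} + 84\right) = - 54 \left(\frac{1}{2} \cdot \frac{1}{18} + 84\right) = - 54 \left(\frac{1}{36} + 84\right) = \left(-54\right) \frac{3025}{36} = - \frac{9075}{2}$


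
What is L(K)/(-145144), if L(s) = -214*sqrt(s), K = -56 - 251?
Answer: 107*I*sqrt(307)/72572 ≈ 0.025834*I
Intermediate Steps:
K = -307
L(K)/(-145144) = -214*I*sqrt(307)/(-145144) = -214*I*sqrt(307)*(-1/145144) = 107*I*sqrt(307)/72572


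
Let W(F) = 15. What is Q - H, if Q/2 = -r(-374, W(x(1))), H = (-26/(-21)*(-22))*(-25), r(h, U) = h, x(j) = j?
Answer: 1408/21 ≈ 67.048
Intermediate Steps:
H = 14300/21 (H = (-26*(-1/21)*(-22))*(-25) = ((26/21)*(-22))*(-25) = -572/21*(-25) = 14300/21 ≈ 680.95)
Q = 748 (Q = 2*(-1*(-374)) = 2*374 = 748)
Q - H = 748 - 1*14300/21 = 748 - 14300/21 = 1408/21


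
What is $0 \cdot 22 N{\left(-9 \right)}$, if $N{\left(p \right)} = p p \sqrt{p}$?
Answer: $0$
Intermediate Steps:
$N{\left(p \right)} = p^{\frac{5}{2}}$ ($N{\left(p \right)} = p^{2} \sqrt{p} = p^{\frac{5}{2}}$)
$0 \cdot 22 N{\left(-9 \right)} = 0 \cdot 22 \left(-9\right)^{\frac{5}{2}} = 0 \cdot 243 i = 0$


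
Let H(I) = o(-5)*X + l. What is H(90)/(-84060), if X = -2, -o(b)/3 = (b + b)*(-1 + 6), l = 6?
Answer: 49/14010 ≈ 0.0034975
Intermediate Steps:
o(b) = -30*b (o(b) = -3*(b + b)*(-1 + 6) = -3*2*b*5 = -30*b)
H(I) = -294 (H(I) = -30*(-5)*(-2) + 6 = 150*(-2) + 6 = -300 + 6 = -294)
H(90)/(-84060) = -294/(-84060) = -294*(-1/84060) = 49/14010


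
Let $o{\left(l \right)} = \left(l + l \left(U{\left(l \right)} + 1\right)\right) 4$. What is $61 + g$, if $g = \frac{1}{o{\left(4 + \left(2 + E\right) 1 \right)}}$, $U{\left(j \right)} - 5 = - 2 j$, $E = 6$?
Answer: $\frac{49775}{816} \approx 60.999$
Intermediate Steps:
$U{\left(j \right)} = 5 - 2 j$
$o{\left(l \right)} = 4 l + 4 l \left(6 - 2 l\right)$ ($o{\left(l \right)} = \left(l + l \left(\left(5 - 2 l\right) + 1\right)\right) 4 = \left(l + l \left(6 - 2 l\right)\right) 4 = 4 l + 4 l \left(6 - 2 l\right)$)
$g = - \frac{1}{816}$ ($g = \frac{1}{4 \left(4 + \left(2 + 6\right) 1\right) \left(7 - 2 \left(4 + \left(2 + 6\right) 1\right)\right)} = \frac{1}{4 \left(4 + 8 \cdot 1\right) \left(7 - 2 \left(4 + 8 \cdot 1\right)\right)} = \frac{1}{4 \left(4 + 8\right) \left(7 - 2 \left(4 + 8\right)\right)} = \frac{1}{4 \cdot 12 \left(7 - 24\right)} = \frac{1}{4 \cdot 12 \left(-17\right)} = \frac{1}{-816} = - \frac{1}{816} \approx -0.0012255$)
$61 + g = 61 - \frac{1}{816} = \frac{49775}{816}$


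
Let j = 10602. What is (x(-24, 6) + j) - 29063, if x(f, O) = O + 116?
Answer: -18339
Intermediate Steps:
x(f, O) = 116 + O
(x(-24, 6) + j) - 29063 = ((116 + 6) + 10602) - 29063 = (122 + 10602) - 29063 = 10724 - 29063 = -18339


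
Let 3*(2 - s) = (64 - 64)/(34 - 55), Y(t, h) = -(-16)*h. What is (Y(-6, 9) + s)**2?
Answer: 21316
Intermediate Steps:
Y(t, h) = 16*h
s = 2 (s = 2 - (64 - 64)/(3*(34 - 55)) = 2 - 0/(-21) = 2 - 0*(-1)/21 = 2 - 1/3*0 = 2 + 0 = 2)
(Y(-6, 9) + s)**2 = (16*9 + 2)**2 = (144 + 2)**2 = 146**2 = 21316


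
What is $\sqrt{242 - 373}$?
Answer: $i \sqrt{131} \approx 11.446 i$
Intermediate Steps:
$\sqrt{242 - 373} = \sqrt{-131} = i \sqrt{131}$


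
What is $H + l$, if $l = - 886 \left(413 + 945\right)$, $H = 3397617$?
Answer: $2194429$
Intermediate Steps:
$l = -1203188$ ($l = \left(-886\right) 1358 = -1203188$)
$H + l = 3397617 - 1203188 = 2194429$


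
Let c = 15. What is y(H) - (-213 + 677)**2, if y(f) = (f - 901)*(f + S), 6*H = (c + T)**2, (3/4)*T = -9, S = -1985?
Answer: 6275449/4 ≈ 1.5689e+6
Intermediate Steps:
T = -12 (T = (4/3)*(-9) = -12)
H = 3/2 (H = (15 - 12)**2/6 = (1/6)*3**2 = (1/6)*9 = 3/2 ≈ 1.5000)
y(f) = (-1985 + f)*(-901 + f) (y(f) = (f - 901)*(f - 1985) = (-901 + f)*(-1985 + f) = (-1985 + f)*(-901 + f))
y(H) - (-213 + 677)**2 = (1788485 + (3/2)**2 - 2886*3/2) - (-213 + 677)**2 = (1788485 + 9/4 - 4329) - 1*464**2 = 7136633/4 - 1*215296 = 7136633/4 - 215296 = 6275449/4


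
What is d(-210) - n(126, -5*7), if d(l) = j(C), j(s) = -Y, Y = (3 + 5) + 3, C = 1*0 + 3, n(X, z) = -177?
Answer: 166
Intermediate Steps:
C = 3 (C = 0 + 3 = 3)
Y = 11 (Y = 8 + 3 = 11)
j(s) = -11 (j(s) = -1*11 = -11)
d(l) = -11
d(-210) - n(126, -5*7) = -11 - 1*(-177) = -11 + 177 = 166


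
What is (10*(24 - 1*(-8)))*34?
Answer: 10880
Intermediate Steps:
(10*(24 - 1*(-8)))*34 = (10*(24 + 8))*34 = (10*32)*34 = 320*34 = 10880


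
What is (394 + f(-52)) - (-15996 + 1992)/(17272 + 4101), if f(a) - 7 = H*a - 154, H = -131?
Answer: 150886011/21373 ≈ 7059.7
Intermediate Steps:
f(a) = -147 - 131*a (f(a) = 7 + (-131*a - 154) = 7 + (-154 - 131*a) = -147 - 131*a)
(394 + f(-52)) - (-15996 + 1992)/(17272 + 4101) = (394 + (-147 - 131*(-52))) - (-15996 + 1992)/(17272 + 4101) = (394 + (-147 + 6812)) - (-14004)/21373 = (394 + 6665) - (-14004)/21373 = 7059 - 1*(-14004/21373) = 7059 + 14004/21373 = 150886011/21373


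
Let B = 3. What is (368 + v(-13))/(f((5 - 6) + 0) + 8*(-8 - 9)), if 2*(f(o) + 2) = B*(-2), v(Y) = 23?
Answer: -391/141 ≈ -2.7730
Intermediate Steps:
f(o) = -5 (f(o) = -2 + (3*(-2))/2 = -2 + (½)*(-6) = -2 - 3 = -5)
(368 + v(-13))/(f((5 - 6) + 0) + 8*(-8 - 9)) = (368 + 23)/(-5 + 8*(-8 - 9)) = 391/(-5 + 8*(-17)) = 391/(-5 - 136) = 391/(-141) = 391*(-1/141) = -391/141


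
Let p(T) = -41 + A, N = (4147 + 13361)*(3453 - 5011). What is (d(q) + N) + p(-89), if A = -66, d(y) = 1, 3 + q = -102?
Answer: -27277570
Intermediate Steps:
q = -105 (q = -3 - 102 = -105)
N = -27277464 (N = 17508*(-1558) = -27277464)
p(T) = -107 (p(T) = -41 - 66 = -107)
(d(q) + N) + p(-89) = (1 - 27277464) - 107 = -27277463 - 107 = -27277570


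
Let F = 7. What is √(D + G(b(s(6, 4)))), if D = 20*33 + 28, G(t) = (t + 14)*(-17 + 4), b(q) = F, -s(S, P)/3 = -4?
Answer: √415 ≈ 20.372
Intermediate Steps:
s(S, P) = 12 (s(S, P) = -3*(-4) = 12)
b(q) = 7
G(t) = -182 - 13*t (G(t) = (14 + t)*(-13) = -182 - 13*t)
D = 688 (D = 660 + 28 = 688)
√(D + G(b(s(6, 4)))) = √(688 + (-182 - 13*7)) = √(688 + (-182 - 91)) = √(688 - 273) = √415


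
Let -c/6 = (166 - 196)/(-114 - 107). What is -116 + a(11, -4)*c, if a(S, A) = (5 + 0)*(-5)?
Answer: -21136/221 ≈ -95.638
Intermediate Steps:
a(S, A) = -25 (a(S, A) = 5*(-5) = -25)
c = -180/221 (c = -6*(166 - 196)/(-114 - 107) = -(-180)/(-221) = -(-180)*(-1)/221 = -6*30/221 = -180/221 ≈ -0.81448)
-116 + a(11, -4)*c = -116 - 25*(-180/221) = -116 + 4500/221 = -21136/221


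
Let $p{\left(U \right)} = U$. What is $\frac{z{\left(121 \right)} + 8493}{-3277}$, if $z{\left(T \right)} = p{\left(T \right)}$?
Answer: $- \frac{8614}{3277} \approx -2.6286$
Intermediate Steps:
$z{\left(T \right)} = T$
$\frac{z{\left(121 \right)} + 8493}{-3277} = \frac{121 + 8493}{-3277} = 8614 \left(- \frac{1}{3277}\right) = - \frac{8614}{3277}$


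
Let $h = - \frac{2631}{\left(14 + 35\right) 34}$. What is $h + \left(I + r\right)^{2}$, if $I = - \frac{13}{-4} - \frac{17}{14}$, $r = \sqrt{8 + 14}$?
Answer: $\frac{327401}{13328} + \frac{57 \sqrt{22}}{14} \approx 43.662$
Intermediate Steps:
$r = \sqrt{22} \approx 4.6904$
$I = \frac{57}{28}$ ($I = \left(-13\right) \left(- \frac{1}{4}\right) - \frac{17}{14} = \frac{13}{4} - \frac{17}{14} = \frac{57}{28} \approx 2.0357$)
$h = - \frac{2631}{1666}$ ($h = - \frac{2631}{49 \cdot 34} = - \frac{2631}{1666} \approx -1.5792$)
$h + \left(I + r\right)^{2} = - \frac{2631}{1666} + \left(\frac{57}{28} + \sqrt{22}\right)^{2}$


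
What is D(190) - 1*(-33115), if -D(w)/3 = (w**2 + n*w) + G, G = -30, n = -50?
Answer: -46595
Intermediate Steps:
D(w) = 90 - 3*w**2 + 150*w (D(w) = -3*((w**2 - 50*w) - 30) = -3*(-30 + w**2 - 50*w) = 90 - 3*w**2 + 150*w)
D(190) - 1*(-33115) = (90 - 3*190**2 + 150*190) - 1*(-33115) = (90 - 3*36100 + 28500) + 33115 = (90 - 108300 + 28500) + 33115 = -79710 + 33115 = -46595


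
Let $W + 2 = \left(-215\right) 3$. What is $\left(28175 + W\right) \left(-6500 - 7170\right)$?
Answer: $-376307760$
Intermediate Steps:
$W = -647$ ($W = -2 - 645 = -647$)
$\left(28175 + W\right) \left(-6500 - 7170\right) = \left(28175 - 647\right) \left(-6500 - 7170\right) = 27528 \left(-13670\right) = -376307760$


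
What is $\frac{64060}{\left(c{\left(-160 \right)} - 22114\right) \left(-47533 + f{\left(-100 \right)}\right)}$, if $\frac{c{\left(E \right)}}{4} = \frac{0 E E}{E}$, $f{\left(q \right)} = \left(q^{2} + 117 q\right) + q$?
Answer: $\frac{32030}{545474981} \approx 5.8719 \cdot 10^{-5}$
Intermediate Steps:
$f{\left(q \right)} = q^{2} + 118 q$
$c{\left(E \right)} = 0$ ($c{\left(E \right)} = 4 \frac{0 E E}{E} = 4 \frac{0 E}{E} = 4 \frac{0}{E} = 4 \cdot 0 = 0$)
$\frac{64060}{\left(c{\left(-160 \right)} - 22114\right) \left(-47533 + f{\left(-100 \right)}\right)} = \frac{64060}{\left(0 - 22114\right) \left(-47533 - 100 \left(118 - 100\right)\right)} = \frac{64060}{\left(-22114\right) \left(-47533 - 1800\right)} = \frac{64060}{\left(-22114\right) \left(-49333\right)} = \frac{64060}{1090949962} = 64060 \cdot \frac{1}{1090949962} = \frac{32030}{545474981}$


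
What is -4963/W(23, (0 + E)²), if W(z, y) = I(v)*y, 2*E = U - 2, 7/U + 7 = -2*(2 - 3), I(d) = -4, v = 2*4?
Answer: 124075/289 ≈ 429.33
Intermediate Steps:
v = 8
U = -7/5 (U = 7/(-7 - 2*(2 - 3)) = 7/(-7 - 2*(-1)) = 7/(-7 + 2) = 7/(-5) = 7*(-⅕) = -7/5 ≈ -1.4000)
E = -17/10 (E = (-7/5 - 2)/2 = (½)*(-17/5) = -17/10 ≈ -1.7000)
W(z, y) = -4*y
-4963/W(23, (0 + E)²) = -4963*(-1/(4*(0 - 17/10)²)) = -4963/((-4*(-17/10)²)) = -4963/((-4*289/100)) = -4963/(-289/25) = -4963*(-25/289) = 124075/289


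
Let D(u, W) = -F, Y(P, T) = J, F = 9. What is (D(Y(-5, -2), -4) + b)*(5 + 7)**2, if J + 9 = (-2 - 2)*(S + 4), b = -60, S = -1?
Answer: -9936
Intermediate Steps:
J = -21 (J = -9 + (-2 - 2)*(-1 + 4) = -9 - 4*3 = -9 - 12 = -21)
Y(P, T) = -21
D(u, W) = -9 (D(u, W) = -1*9 = -9)
(D(Y(-5, -2), -4) + b)*(5 + 7)**2 = (-9 - 60)*(5 + 7)**2 = -69*12**2 = -69*144 = -9936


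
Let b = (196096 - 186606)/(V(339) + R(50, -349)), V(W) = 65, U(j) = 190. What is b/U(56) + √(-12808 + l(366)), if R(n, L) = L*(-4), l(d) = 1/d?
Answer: 949/27759 + I*√1715708082/366 ≈ 0.034187 + 113.17*I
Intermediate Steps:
R(n, L) = -4*L
b = 9490/1461 (b = (196096 - 186606)/(65 - 4*(-349)) = 9490/(65 + 1396) = 9490/1461 ≈ 6.4956)
b/U(56) + √(-12808 + l(366)) = (9490/1461)/190 + √(-12808 + 1/366) = (9490/1461)*(1/190) + √(-12808 + 1/366) = 949/27759 + √(-4687727/366) = 949/27759 + I*√1715708082/366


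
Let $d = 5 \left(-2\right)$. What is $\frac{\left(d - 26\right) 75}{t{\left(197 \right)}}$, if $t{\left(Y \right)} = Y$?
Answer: $- \frac{2700}{197} \approx -13.706$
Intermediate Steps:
$d = -10$
$\frac{\left(d - 26\right) 75}{t{\left(197 \right)}} = \frac{\left(-10 - 26\right) 75}{197} = \left(-36\right) 75 \cdot \frac{1}{197} = \left(-2700\right) \frac{1}{197} = - \frac{2700}{197}$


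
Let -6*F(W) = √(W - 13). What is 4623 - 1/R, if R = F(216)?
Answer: 4623 + 6*√203/203 ≈ 4623.4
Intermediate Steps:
F(W) = -√(-13 + W)/6 (F(W) = -√(W - 13)/6 = -√(-13 + W)/6)
R = -√203/6 (R = -√(-13 + 216)/6 = -√203/6 ≈ -2.3746)
4623 - 1/R = 4623 - 1/((-√203/6)) = 4623 - (-6)*√203/203 = 4623 + 6*√203/203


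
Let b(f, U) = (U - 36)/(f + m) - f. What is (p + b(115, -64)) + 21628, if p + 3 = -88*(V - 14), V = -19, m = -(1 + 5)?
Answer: 2661026/109 ≈ 24413.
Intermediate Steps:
m = -6 (m = -1*6 = -6)
b(f, U) = -f + (-36 + U)/(-6 + f) (b(f, U) = (U - 36)/(f - 6) - f = (-36 + U)/(-6 + f) - f = -f + (-36 + U)/(-6 + f))
p = 2901 (p = -3 - 88*(-19 - 14) = -3 - 88*(-33) = -3 + 2904 = 2901)
(p + b(115, -64)) + 21628 = (2901 + (-36 - 64 - 1*115² + 6*115)/(-6 + 115)) + 21628 = (2901 + (-36 - 64 - 1*13225 + 690)/109) + 21628 = (2901 + (-36 - 64 - 13225 + 690)/109) + 21628 = (2901 + (1/109)*(-12635)) + 21628 = (2901 - 12635/109) + 21628 = 303574/109 + 21628 = 2661026/109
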